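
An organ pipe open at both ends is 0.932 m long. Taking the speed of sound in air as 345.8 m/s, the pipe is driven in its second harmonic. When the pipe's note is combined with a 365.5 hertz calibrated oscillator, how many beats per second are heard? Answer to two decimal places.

5.53 Hz

Open pipe: f_n = n·v/(2L) = 2·345.8/(2·0.932) = 371.0300 Hz.
f_beat = |371.0300 − 365.5| = 5.53 Hz.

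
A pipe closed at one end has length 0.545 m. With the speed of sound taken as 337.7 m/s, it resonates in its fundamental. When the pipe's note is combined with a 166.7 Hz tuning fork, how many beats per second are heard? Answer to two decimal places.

Closed pipe (odd harmonics): f_n = n·v/(4L) = 1·337.7/(4·0.545) = 154.9083 Hz.
f_beat = |154.9083 − 166.7| = 11.79 Hz.

11.79 Hz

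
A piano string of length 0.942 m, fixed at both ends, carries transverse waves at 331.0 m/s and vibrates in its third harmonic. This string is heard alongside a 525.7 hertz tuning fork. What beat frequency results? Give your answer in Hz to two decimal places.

1.37 Hz

For a string fixed at both ends, f_n = n·v/(2L) = 3·331.0/(2·0.942) = 527.0701 Hz.
f_beat = |527.0701 − 525.7| = 1.37 Hz.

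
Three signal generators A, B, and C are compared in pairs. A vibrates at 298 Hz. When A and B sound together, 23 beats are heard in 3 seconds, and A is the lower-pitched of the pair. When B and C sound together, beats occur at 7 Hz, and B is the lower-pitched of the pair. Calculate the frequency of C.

A–B: Beat frequency = 23/3 = 7.6667 Hz.
B is above A, so f_B = 298 + 7.6667 = 305.6667 Hz.
C is above B, so f_C = 305.6667 + 7 = 312.6667 Hz.

312.6667 Hz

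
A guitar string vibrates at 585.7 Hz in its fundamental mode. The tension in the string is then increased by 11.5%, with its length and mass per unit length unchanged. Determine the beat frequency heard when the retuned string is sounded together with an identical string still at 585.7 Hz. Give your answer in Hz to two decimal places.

For a string, f ∝ √T, so the new frequency is 585.7·√1.115 = 618.4615 Hz.
f_beat = |618.4615 − 585.7| = 32.76 Hz.

32.76 Hz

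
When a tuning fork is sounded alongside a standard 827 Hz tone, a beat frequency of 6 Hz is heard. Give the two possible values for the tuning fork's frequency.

|f − 827| = 6, so f = 827 ± 6.

821 Hz or 833 Hz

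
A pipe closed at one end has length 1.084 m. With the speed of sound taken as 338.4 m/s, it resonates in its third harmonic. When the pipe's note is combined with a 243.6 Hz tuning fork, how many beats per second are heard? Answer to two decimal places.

9.47 Hz

Closed pipe (odd harmonics): f_n = n·v/(4L) = 3·338.4/(4·1.084) = 234.1328 Hz.
f_beat = |234.1328 − 243.6| = 9.47 Hz.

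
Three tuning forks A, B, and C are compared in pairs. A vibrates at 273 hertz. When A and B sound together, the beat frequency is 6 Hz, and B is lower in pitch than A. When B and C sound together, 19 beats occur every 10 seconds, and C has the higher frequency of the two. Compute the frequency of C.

268.9 Hz

B is below A, so f_B = 273 − 6 = 267 Hz.
B–C: Beat frequency = 19/10 = 1.9 Hz.
C is above B, so f_C = 267 + 1.9 = 268.9 Hz.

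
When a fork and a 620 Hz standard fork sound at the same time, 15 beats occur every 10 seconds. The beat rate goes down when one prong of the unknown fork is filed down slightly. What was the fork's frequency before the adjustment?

618.5 Hz

Beat frequency = 15/10 = 1.5 Hz.
|f − 620| = 1.5, so the fork was at either 618.5 Hz or 621.5 Hz.
Filing a prong removes mass and raises the fork's frequency; the adjustment raises the fork's frequency.
The beat rate fell, so the adjustment moved the fork toward 620 Hz — it must have started below the reference.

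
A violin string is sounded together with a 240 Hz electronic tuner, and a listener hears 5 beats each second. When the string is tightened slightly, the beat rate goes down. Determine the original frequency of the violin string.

235 Hz

|f − 240| = 5, so the violin string was at either 235 Hz or 245 Hz.
Increasing tension raises a string's frequency; the adjustment raises the violin string's frequency.
The beat rate fell, so the adjustment moved the violin string toward 240 Hz — it must have started below the reference.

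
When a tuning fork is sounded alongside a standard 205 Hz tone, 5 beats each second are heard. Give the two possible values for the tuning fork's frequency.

200 Hz or 210 Hz

|f − 205| = 5, so f = 205 ± 5.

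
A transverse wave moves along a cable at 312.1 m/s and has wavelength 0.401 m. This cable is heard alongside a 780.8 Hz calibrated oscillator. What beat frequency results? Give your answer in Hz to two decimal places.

2.50 Hz

Source frequency f = v/λ = 312.1/0.401 = 778.3042 Hz.
f_beat = |778.3042 − 780.8| = 2.50 Hz.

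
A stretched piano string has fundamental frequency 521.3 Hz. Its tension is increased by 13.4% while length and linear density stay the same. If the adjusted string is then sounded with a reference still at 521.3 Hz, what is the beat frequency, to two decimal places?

33.83 Hz

For a string, f ∝ √T, so the new frequency is 521.3·√1.134 = 555.1294 Hz.
f_beat = |555.1294 − 521.3| = 33.83 Hz.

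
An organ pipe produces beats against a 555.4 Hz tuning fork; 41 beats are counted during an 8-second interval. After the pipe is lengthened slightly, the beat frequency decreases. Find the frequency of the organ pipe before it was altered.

560.525 Hz

Beat frequency = 41/8 = 5.125 Hz.
|f − 555.4| = 5.125, so the organ pipe was at either 550.275 Hz or 560.525 Hz.
A longer pipe has a lower fundamental; the adjustment lowers the organ pipe's frequency.
The beat rate fell, so the adjustment moved the organ pipe toward 555.4 Hz — it must have started above the reference.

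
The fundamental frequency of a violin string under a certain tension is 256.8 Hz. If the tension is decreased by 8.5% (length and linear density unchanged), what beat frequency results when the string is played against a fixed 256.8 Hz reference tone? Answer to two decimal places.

For a string, f ∝ √T, so the new frequency is 256.8·√0.915 = 245.6437 Hz.
f_beat = |245.6437 − 256.8| = 11.16 Hz.

11.16 Hz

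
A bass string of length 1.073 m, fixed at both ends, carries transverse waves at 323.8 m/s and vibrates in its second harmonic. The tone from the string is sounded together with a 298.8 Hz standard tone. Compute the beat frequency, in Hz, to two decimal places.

For a string fixed at both ends, f_n = n·v/(2L) = 2·323.8/(2·1.073) = 301.7707 Hz.
f_beat = |301.7707 − 298.8| = 2.97 Hz.

2.97 Hz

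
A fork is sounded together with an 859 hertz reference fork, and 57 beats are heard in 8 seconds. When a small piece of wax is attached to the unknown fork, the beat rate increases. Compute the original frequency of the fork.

851.875 Hz

Beat frequency = 57/8 = 7.125 Hz.
|f − 859| = 7.125, so the fork was at either 851.875 Hz or 866.125 Hz.
Loading a fork with wax lowers its frequency; the adjustment lowers the fork's frequency.
The beat rate rose, so the adjustment moved the fork further from 859 Hz — it was already below the reference.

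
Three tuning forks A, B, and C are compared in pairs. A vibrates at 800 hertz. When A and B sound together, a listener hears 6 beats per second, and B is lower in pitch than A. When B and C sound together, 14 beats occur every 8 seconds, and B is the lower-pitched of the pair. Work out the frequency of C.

B is below A, so f_B = 800 − 6 = 794 Hz.
B–C: Beat frequency = 14/8 = 1.75 Hz.
C is above B, so f_C = 794 + 1.75 = 795.75 Hz.

795.75 Hz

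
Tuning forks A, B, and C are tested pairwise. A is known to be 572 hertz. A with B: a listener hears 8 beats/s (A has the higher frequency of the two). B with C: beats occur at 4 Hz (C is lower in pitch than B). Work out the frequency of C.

560 Hz

B is below A, so f_B = 572 − 8 = 564 Hz.
C is below B, so f_C = 564 − 4 = 560 Hz.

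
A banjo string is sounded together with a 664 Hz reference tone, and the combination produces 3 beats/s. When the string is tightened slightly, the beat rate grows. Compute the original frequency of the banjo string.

|f − 664| = 3, so the banjo string was at either 661 Hz or 667 Hz.
Increasing tension raises a string's frequency; the adjustment raises the banjo string's frequency.
The beat rate rose, so the adjustment moved the banjo string further from 664 Hz — it was already above the reference.

667 Hz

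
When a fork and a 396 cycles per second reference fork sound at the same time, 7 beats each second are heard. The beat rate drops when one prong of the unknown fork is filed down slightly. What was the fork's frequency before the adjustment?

|f − 396| = 7, so the fork was at either 389 Hz or 403 Hz.
Filing a prong removes mass and raises the fork's frequency; the adjustment raises the fork's frequency.
The beat rate fell, so the adjustment moved the fork toward 396 Hz — it must have started below the reference.

389 Hz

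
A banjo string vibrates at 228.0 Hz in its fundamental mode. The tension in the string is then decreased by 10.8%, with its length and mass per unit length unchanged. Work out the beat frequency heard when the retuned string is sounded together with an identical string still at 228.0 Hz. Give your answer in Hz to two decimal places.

For a string, f ∝ √T, so the new frequency is 228.0·√0.892 = 215.3363 Hz.
f_beat = |215.3363 − 228.0| = 12.66 Hz.

12.66 Hz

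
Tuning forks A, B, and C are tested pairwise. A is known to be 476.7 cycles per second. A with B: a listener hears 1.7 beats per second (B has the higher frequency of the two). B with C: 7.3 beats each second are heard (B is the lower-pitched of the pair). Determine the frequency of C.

B is above A, so f_B = 476.7 + 1.7 = 478.4 Hz.
C is above B, so f_C = 478.4 + 7.3 = 485.7 Hz.

485.7 Hz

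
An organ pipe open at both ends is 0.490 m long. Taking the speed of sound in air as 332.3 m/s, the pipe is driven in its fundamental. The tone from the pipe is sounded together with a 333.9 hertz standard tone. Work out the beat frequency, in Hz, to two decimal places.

Open pipe: f_n = n·v/(2L) = 1·332.3/(2·0.490) = 339.0816 Hz.
f_beat = |339.0816 − 333.9| = 5.18 Hz.

5.18 Hz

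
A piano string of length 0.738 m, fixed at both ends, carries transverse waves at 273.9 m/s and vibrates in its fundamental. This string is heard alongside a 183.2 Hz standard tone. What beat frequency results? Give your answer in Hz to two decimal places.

2.37 Hz

For a string fixed at both ends, f_n = n·v/(2L) = 1·273.9/(2·0.738) = 185.5691 Hz.
f_beat = |185.5691 − 183.2| = 2.37 Hz.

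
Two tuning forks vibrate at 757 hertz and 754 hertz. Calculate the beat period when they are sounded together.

0.333 s

f_beat = |757 − 754| = 3 Hz.
Beat period T = 1 / f_beat = 1 / 3 s.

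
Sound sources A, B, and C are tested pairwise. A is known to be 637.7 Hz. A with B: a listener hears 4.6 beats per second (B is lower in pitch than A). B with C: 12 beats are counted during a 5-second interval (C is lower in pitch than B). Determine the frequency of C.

630.7 Hz

B is below A, so f_B = 637.7 − 4.6 = 633.1 Hz.
B–C: Beat frequency = 12/5 = 2.4 Hz.
C is below B, so f_C = 633.1 − 2.4 = 630.7 Hz.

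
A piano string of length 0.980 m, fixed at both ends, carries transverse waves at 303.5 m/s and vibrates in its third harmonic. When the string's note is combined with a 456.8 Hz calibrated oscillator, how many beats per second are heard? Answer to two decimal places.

7.74 Hz

For a string fixed at both ends, f_n = n·v/(2L) = 3·303.5/(2·0.980) = 464.5408 Hz.
f_beat = |464.5408 − 456.8| = 7.74 Hz.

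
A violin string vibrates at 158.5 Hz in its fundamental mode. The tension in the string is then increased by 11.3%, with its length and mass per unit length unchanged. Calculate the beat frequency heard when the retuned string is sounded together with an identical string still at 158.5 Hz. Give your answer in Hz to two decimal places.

For a string, f ∝ √T, so the new frequency is 158.5·√1.113 = 167.2156 Hz.
f_beat = |167.2156 − 158.5| = 8.72 Hz.

8.72 Hz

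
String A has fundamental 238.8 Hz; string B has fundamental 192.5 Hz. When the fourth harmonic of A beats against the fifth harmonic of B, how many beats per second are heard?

7.3 Hz

Fourth harmonic of the first: 4·238.8 = 955.2 Hz.
Fifth harmonic of the second: 5·192.5 = 962.5 Hz.
f_beat = |955.2 − 962.5| = 7.3 Hz.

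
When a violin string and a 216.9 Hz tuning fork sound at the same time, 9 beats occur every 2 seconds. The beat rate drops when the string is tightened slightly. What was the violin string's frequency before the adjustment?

212.4 Hz

Beat frequency = 9/2 = 4.5 Hz.
|f − 216.9| = 4.5, so the violin string was at either 212.4 Hz or 221.4 Hz.
Increasing tension raises a string's frequency; the adjustment raises the violin string's frequency.
The beat rate fell, so the adjustment moved the violin string toward 216.9 Hz — it must have started below the reference.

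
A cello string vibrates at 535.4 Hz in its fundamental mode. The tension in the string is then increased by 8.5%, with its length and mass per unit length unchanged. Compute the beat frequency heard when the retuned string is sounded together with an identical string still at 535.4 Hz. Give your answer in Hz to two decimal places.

For a string, f ∝ √T, so the new frequency is 535.4·√1.085 = 557.6905 Hz.
f_beat = |557.6905 − 535.4| = 22.29 Hz.

22.29 Hz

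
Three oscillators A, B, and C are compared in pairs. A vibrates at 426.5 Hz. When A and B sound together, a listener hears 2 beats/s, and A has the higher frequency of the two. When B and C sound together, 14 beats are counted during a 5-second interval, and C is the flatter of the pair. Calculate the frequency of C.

B is below A, so f_B = 426.5 − 2 = 424.5 Hz.
B–C: Beat frequency = 14/5 = 2.8 Hz.
C is below B, so f_C = 424.5 − 2.8 = 421.7 Hz.

421.7 Hz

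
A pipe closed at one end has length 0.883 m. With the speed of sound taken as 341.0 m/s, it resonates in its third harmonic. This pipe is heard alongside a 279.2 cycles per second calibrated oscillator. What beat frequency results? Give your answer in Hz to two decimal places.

Closed pipe (odd harmonics): f_n = n·v/(4L) = 3·341.0/(4·0.883) = 289.6376 Hz.
f_beat = |289.6376 − 279.2| = 10.44 Hz.

10.44 Hz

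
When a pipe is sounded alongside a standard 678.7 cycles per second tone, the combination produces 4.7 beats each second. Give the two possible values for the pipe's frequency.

674 Hz or 683.4 Hz

|f − 678.7| = 4.7, so f = 678.7 ± 4.7.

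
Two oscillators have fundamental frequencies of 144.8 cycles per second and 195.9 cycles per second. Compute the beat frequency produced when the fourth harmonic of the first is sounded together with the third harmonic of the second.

Fourth harmonic of the first: 4·144.8 = 579.2 Hz.
Third harmonic of the second: 3·195.9 = 587.7 Hz.
f_beat = |579.2 − 587.7| = 8.5 Hz.

8.5 Hz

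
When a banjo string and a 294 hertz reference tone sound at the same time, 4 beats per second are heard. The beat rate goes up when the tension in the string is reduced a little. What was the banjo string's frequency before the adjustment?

|f − 294| = 4, so the banjo string was at either 290 Hz or 298 Hz.
Lower tension means lower frequency; the adjustment lowers the banjo string's frequency.
The beat rate rose, so the adjustment moved the banjo string further from 294 Hz — it was already below the reference.

290 Hz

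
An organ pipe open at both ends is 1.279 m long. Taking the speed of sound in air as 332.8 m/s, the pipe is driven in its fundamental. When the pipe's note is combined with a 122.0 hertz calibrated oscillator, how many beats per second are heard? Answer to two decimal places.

8.10 Hz

Open pipe: f_n = n·v/(2L) = 1·332.8/(2·1.279) = 130.1016 Hz.
f_beat = |130.1016 − 122.0| = 8.10 Hz.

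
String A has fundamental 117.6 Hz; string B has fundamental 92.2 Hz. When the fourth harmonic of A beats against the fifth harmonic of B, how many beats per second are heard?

9.4 Hz

Fourth harmonic of the first: 4·117.6 = 470.4 Hz.
Fifth harmonic of the second: 5·92.2 = 461.0 Hz.
f_beat = |470.4 − 461.0| = 9.4 Hz.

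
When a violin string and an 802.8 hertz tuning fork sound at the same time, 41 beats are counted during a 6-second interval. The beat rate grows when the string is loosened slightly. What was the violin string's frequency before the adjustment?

Beat frequency = 41/6 = 6.8333 Hz.
|f − 802.8| = 6.8333, so the violin string was at either 795.9667 Hz or 809.6333 Hz.
Reducing tension lowers a string's frequency; the adjustment lowers the violin string's frequency.
The beat rate rose, so the adjustment moved the violin string further from 802.8 Hz — it was already below the reference.

795.9667 Hz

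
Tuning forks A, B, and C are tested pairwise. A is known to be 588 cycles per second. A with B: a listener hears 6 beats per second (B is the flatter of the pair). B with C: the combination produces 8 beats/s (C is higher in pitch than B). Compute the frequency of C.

B is below A, so f_B = 588 − 6 = 582 Hz.
C is above B, so f_C = 582 + 8 = 590 Hz.

590 Hz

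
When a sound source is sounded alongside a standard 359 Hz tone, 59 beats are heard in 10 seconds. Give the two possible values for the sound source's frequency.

Beat frequency = 59/10 = 5.9 Hz.
|f − 359| = 5.9, so f = 359 ± 5.9.

353.1 Hz or 364.9 Hz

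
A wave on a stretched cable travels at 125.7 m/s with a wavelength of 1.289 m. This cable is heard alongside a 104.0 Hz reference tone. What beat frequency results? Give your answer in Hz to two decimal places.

6.48 Hz

Source frequency f = v/λ = 125.7/1.289 = 97.5175 Hz.
f_beat = |97.5175 − 104.0| = 6.48 Hz.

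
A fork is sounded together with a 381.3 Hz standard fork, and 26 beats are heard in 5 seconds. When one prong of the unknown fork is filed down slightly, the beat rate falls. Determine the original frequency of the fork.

Beat frequency = 26/5 = 5.2 Hz.
|f − 381.3| = 5.2, so the fork was at either 376.1 Hz or 386.5 Hz.
Filing a prong removes mass and raises the fork's frequency; the adjustment raises the fork's frequency.
The beat rate fell, so the adjustment moved the fork toward 381.3 Hz — it must have started below the reference.

376.1 Hz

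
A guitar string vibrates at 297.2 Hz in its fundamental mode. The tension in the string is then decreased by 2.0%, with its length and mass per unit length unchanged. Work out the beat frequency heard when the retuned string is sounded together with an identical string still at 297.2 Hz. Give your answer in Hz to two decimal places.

For a string, f ∝ √T, so the new frequency is 297.2·√0.980 = 294.2130 Hz.
f_beat = |294.2130 − 297.2| = 2.99 Hz.

2.99 Hz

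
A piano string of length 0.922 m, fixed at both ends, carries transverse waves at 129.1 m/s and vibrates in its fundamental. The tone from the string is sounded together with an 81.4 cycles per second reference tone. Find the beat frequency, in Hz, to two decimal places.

For a string fixed at both ends, f_n = n·v/(2L) = 1·129.1/(2·0.922) = 70.0108 Hz.
f_beat = |70.0108 − 81.4| = 11.39 Hz.

11.39 Hz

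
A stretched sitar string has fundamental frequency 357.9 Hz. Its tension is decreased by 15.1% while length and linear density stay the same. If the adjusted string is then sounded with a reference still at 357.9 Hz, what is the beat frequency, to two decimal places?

28.13 Hz

For a string, f ∝ √T, so the new frequency is 357.9·√0.849 = 329.7733 Hz.
f_beat = |329.7733 − 357.9| = 28.13 Hz.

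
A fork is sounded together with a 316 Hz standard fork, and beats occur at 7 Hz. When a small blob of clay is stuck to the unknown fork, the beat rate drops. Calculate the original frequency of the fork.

|f − 316| = 7, so the fork was at either 309 Hz or 323 Hz.
Adding mass to a fork lowers its frequency; the adjustment lowers the fork's frequency.
The beat rate fell, so the adjustment moved the fork toward 316 Hz — it must have started above the reference.

323 Hz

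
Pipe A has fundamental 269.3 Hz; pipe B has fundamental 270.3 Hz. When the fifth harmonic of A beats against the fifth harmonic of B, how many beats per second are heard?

5.0 Hz

Fifth harmonic of the first: 5·269.3 = 1346.5 Hz.
Fifth harmonic of the second: 5·270.3 = 1351.5 Hz.
f_beat = |1346.5 − 1351.5| = 5.0 Hz.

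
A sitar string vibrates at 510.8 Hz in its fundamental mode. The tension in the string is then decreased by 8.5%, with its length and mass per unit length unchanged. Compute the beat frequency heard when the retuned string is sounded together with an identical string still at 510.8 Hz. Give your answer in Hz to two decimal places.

22.19 Hz

For a string, f ∝ √T, so the new frequency is 510.8·√0.915 = 488.6090 Hz.
f_beat = |488.6090 − 510.8| = 22.19 Hz.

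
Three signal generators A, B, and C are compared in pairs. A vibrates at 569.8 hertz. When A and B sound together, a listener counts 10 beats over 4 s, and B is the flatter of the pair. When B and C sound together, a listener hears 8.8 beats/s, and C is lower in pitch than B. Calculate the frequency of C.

A–B: Beat frequency = 10/4 = 2.5 Hz.
B is below A, so f_B = 569.8 − 2.5 = 567.3 Hz.
C is below B, so f_C = 567.3 − 8.8 = 558.5 Hz.

558.5 Hz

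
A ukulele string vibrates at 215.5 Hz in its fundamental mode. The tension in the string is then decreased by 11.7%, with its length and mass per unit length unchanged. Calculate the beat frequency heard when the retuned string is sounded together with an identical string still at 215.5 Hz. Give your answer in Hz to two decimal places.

For a string, f ∝ √T, so the new frequency is 215.5·√0.883 = 202.5012 Hz.
f_beat = |202.5012 − 215.5| = 13.00 Hz.

13.00 Hz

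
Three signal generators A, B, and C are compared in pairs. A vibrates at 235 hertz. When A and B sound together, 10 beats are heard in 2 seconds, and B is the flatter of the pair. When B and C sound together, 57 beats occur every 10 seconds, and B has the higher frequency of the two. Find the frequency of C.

A–B: Beat frequency = 10/2 = 5 Hz.
B is below A, so f_B = 235 − 5 = 230 Hz.
B–C: Beat frequency = 57/10 = 5.7 Hz.
C is below B, so f_C = 230 − 5.7 = 224.3 Hz.

224.3 Hz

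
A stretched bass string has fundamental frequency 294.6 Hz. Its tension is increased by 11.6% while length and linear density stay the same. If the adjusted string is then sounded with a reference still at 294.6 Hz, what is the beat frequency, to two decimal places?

For a string, f ∝ √T, so the new frequency is 294.6·√1.116 = 311.2181 Hz.
f_beat = |311.2181 − 294.6| = 16.62 Hz.

16.62 Hz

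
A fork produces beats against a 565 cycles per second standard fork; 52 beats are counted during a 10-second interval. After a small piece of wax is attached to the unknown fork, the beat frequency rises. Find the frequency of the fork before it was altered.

559.8 Hz

Beat frequency = 52/10 = 5.2 Hz.
|f − 565| = 5.2, so the fork was at either 559.8 Hz or 570.2 Hz.
Loading a fork with wax lowers its frequency; the adjustment lowers the fork's frequency.
The beat rate rose, so the adjustment moved the fork further from 565 Hz — it was already below the reference.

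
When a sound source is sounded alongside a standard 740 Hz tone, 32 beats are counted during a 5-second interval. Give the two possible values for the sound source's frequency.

733.6 Hz or 746.4 Hz

Beat frequency = 32/5 = 6.4 Hz.
|f − 740| = 6.4, so f = 740 ± 6.4.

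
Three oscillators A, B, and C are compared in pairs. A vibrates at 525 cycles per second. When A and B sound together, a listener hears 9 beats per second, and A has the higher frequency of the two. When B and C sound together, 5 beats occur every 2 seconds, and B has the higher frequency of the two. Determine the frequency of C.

B is below A, so f_B = 525 − 9 = 516 Hz.
B–C: Beat frequency = 5/2 = 2.5 Hz.
C is below B, so f_C = 516 − 2.5 = 513.5 Hz.

513.5 Hz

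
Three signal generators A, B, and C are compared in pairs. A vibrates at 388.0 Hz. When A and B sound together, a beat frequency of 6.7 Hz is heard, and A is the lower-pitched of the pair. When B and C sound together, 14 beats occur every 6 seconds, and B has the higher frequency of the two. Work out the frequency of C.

B is above A, so f_B = 388.0 + 6.7 = 394.7 Hz.
B–C: Beat frequency = 14/6 = 2.3333 Hz.
C is below B, so f_C = 394.7 − 2.3333 = 392.3667 Hz.

392.3667 Hz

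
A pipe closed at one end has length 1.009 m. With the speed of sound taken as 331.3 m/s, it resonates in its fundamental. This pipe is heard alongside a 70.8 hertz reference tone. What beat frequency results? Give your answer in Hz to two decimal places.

Closed pipe (odd harmonics): f_n = n·v/(4L) = 1·331.3/(4·1.009) = 82.0862 Hz.
f_beat = |82.0862 − 70.8| = 11.29 Hz.

11.29 Hz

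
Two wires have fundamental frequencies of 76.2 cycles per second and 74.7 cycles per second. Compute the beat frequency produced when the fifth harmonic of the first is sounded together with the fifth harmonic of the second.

7.5 Hz

Fifth harmonic of the first: 5·76.2 = 381.0 Hz.
Fifth harmonic of the second: 5·74.7 = 373.5 Hz.
f_beat = |381.0 − 373.5| = 7.5 Hz.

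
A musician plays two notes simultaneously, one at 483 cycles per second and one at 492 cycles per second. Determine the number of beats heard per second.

f_beat = |f₁ − f₂|.
|483 − 492| = 9 Hz.

9 Hz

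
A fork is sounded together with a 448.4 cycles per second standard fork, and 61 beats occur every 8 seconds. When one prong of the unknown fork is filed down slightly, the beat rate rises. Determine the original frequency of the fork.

456.025 Hz

Beat frequency = 61/8 = 7.625 Hz.
|f − 448.4| = 7.625, so the fork was at either 440.775 Hz or 456.025 Hz.
Filing a prong removes mass and raises the fork's frequency; the adjustment raises the fork's frequency.
The beat rate rose, so the adjustment moved the fork further from 448.4 Hz — it was already above the reference.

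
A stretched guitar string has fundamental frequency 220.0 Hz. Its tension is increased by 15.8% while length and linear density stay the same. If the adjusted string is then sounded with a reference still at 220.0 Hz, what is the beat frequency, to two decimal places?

For a string, f ∝ √T, so the new frequency is 220.0·√1.158 = 236.7429 Hz.
f_beat = |236.7429 − 220.0| = 16.74 Hz.

16.74 Hz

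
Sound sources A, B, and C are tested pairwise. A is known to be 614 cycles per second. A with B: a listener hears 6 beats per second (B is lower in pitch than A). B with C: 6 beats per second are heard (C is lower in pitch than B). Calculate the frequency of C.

B is below A, so f_B = 614 − 6 = 608 Hz.
C is below B, so f_C = 608 − 6 = 602 Hz.

602 Hz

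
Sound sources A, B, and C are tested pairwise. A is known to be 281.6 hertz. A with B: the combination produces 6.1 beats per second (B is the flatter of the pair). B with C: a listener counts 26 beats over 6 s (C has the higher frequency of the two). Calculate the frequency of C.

B is below A, so f_B = 281.6 − 6.1 = 275.5 Hz.
B–C: Beat frequency = 26/6 = 4.3333 Hz.
C is above B, so f_C = 275.5 + 4.3333 = 279.8333 Hz.

279.8333 Hz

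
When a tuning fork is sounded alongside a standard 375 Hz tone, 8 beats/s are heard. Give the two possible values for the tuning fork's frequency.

|f − 375| = 8, so f = 375 ± 8.

367 Hz or 383 Hz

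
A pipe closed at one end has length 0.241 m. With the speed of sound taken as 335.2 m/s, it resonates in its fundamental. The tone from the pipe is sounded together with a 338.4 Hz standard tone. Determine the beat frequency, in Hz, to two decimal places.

Closed pipe (odd harmonics): f_n = n·v/(4L) = 1·335.2/(4·0.241) = 347.7178 Hz.
f_beat = |347.7178 − 338.4| = 9.32 Hz.

9.32 Hz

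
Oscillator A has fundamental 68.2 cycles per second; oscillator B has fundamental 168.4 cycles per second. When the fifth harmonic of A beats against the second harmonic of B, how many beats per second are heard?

4.2 Hz

Fifth harmonic of the first: 5·68.2 = 341.0 Hz.
Second harmonic of the second: 2·168.4 = 336.8 Hz.
f_beat = |341.0 − 336.8| = 4.2 Hz.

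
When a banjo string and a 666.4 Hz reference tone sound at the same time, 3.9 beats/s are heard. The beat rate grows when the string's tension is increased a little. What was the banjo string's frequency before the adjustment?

|f − 666.4| = 3.9, so the banjo string was at either 662.5 Hz or 670.3 Hz.
Higher tension means higher frequency; the adjustment raises the banjo string's frequency.
The beat rate rose, so the adjustment moved the banjo string further from 666.4 Hz — it was already above the reference.

670.3 Hz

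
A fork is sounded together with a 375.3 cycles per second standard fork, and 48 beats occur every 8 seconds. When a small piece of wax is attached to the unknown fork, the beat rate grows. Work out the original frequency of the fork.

Beat frequency = 48/8 = 6 Hz.
|f − 375.3| = 6, so the fork was at either 369.3 Hz or 381.3 Hz.
Loading a fork with wax lowers its frequency; the adjustment lowers the fork's frequency.
The beat rate rose, so the adjustment moved the fork further from 375.3 Hz — it was already below the reference.

369.3 Hz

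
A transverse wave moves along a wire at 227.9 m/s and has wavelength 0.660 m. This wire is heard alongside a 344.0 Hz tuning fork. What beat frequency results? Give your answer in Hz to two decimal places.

1.30 Hz

Source frequency f = v/λ = 227.9/0.660 = 345.3030 Hz.
f_beat = |345.3030 − 344.0| = 1.30 Hz.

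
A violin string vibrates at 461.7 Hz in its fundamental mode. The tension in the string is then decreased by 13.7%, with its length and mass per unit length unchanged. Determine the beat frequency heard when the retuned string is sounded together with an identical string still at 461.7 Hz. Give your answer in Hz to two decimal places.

32.79 Hz

For a string, f ∝ √T, so the new frequency is 461.7·√0.863 = 428.9091 Hz.
f_beat = |428.9091 − 461.7| = 32.79 Hz.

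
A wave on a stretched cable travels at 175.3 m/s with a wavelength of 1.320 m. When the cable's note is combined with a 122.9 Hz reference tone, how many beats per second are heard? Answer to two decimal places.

Source frequency f = v/λ = 175.3/1.320 = 132.8030 Hz.
f_beat = |132.8030 − 122.9| = 9.90 Hz.

9.90 Hz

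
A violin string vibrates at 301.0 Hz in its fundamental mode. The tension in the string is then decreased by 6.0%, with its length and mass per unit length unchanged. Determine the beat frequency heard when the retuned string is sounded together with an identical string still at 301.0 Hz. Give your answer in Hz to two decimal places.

9.17 Hz

For a string, f ∝ √T, so the new frequency is 301.0·√0.940 = 291.8303 Hz.
f_beat = |291.8303 − 301.0| = 9.17 Hz.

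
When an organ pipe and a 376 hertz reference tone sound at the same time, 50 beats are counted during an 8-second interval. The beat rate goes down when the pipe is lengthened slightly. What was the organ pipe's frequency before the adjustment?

382.25 Hz

Beat frequency = 50/8 = 6.25 Hz.
|f − 376| = 6.25, so the organ pipe was at either 369.75 Hz or 382.25 Hz.
A longer pipe has a lower fundamental; the adjustment lowers the organ pipe's frequency.
The beat rate fell, so the adjustment moved the organ pipe toward 376 Hz — it must have started above the reference.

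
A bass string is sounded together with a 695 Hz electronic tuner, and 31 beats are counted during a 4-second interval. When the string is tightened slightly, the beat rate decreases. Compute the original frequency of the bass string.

Beat frequency = 31/4 = 7.75 Hz.
|f − 695| = 7.75, so the bass string was at either 687.25 Hz or 702.75 Hz.
Increasing tension raises a string's frequency; the adjustment raises the bass string's frequency.
The beat rate fell, so the adjustment moved the bass string toward 695 Hz — it must have started below the reference.

687.25 Hz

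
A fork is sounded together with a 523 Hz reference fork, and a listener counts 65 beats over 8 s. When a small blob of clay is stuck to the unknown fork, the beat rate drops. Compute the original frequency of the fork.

Beat frequency = 65/8 = 8.125 Hz.
|f − 523| = 8.125, so the fork was at either 514.875 Hz or 531.125 Hz.
Adding mass to a fork lowers its frequency; the adjustment lowers the fork's frequency.
The beat rate fell, so the adjustment moved the fork toward 523 Hz — it must have started above the reference.

531.125 Hz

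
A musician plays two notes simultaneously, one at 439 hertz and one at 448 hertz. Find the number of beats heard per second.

9 Hz

f_beat = |f₁ − f₂|.
|439 − 448| = 9 Hz.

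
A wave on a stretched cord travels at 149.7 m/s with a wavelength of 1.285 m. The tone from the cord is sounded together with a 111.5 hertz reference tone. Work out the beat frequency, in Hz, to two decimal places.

Source frequency f = v/λ = 149.7/1.285 = 116.4981 Hz.
f_beat = |116.4981 − 111.5| = 5.00 Hz.

5.00 Hz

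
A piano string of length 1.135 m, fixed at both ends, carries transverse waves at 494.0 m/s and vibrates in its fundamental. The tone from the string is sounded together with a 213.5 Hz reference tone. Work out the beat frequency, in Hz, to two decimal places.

For a string fixed at both ends, f_n = n·v/(2L) = 1·494.0/(2·1.135) = 217.6211 Hz.
f_beat = |217.6211 − 213.5| = 4.12 Hz.

4.12 Hz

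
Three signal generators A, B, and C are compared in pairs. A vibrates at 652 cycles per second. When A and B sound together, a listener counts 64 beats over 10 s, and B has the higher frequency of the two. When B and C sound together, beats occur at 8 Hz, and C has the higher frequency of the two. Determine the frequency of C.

666.4 Hz

A–B: Beat frequency = 64/10 = 6.4 Hz.
B is above A, so f_B = 652 + 6.4 = 658.4 Hz.
C is above B, so f_C = 658.4 + 8 = 666.4 Hz.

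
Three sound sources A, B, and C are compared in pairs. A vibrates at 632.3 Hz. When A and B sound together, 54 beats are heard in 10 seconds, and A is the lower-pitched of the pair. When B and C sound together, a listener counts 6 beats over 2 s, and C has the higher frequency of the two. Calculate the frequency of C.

A–B: Beat frequency = 54/10 = 5.4 Hz.
B is above A, so f_B = 632.3 + 5.4 = 637.7 Hz.
B–C: Beat frequency = 6/2 = 3 Hz.
C is above B, so f_C = 637.7 + 3 = 640.7 Hz.

640.7 Hz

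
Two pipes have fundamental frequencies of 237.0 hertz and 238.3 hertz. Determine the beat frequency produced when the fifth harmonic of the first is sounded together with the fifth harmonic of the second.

Fifth harmonic of the first: 5·237.0 = 1185.0 Hz.
Fifth harmonic of the second: 5·238.3 = 1191.5 Hz.
f_beat = |1185.0 − 1191.5| = 6.5 Hz.

6.5 Hz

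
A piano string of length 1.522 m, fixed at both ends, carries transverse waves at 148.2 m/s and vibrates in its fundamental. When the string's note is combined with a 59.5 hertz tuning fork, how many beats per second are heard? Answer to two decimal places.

For a string fixed at both ends, f_n = n·v/(2L) = 1·148.2/(2·1.522) = 48.6859 Hz.
f_beat = |48.6859 − 59.5| = 10.81 Hz.

10.81 Hz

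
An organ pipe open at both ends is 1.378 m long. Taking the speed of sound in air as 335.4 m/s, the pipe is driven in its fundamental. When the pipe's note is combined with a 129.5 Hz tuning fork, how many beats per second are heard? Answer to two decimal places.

7.80 Hz

Open pipe: f_n = n·v/(2L) = 1·335.4/(2·1.378) = 121.6981 Hz.
f_beat = |121.6981 − 129.5| = 7.80 Hz.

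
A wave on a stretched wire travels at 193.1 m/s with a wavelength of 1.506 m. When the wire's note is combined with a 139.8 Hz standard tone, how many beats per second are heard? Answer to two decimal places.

Source frequency f = v/λ = 193.1/1.506 = 128.2205 Hz.
f_beat = |128.2205 − 139.8| = 11.58 Hz.

11.58 Hz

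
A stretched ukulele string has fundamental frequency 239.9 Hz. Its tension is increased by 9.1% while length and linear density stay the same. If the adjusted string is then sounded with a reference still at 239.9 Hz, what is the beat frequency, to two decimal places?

For a string, f ∝ √T, so the new frequency is 239.9·√1.091 = 250.5778 Hz.
f_beat = |250.5778 − 239.9| = 10.68 Hz.

10.68 Hz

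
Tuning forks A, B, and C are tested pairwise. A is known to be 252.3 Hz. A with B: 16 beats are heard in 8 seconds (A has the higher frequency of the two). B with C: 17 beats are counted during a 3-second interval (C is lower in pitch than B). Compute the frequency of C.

A–B: Beat frequency = 16/8 = 2 Hz.
B is below A, so f_B = 252.3 − 2 = 250.3 Hz.
B–C: Beat frequency = 17/3 = 5.6667 Hz.
C is below B, so f_C = 250.3 − 5.6667 = 244.6333 Hz.

244.6333 Hz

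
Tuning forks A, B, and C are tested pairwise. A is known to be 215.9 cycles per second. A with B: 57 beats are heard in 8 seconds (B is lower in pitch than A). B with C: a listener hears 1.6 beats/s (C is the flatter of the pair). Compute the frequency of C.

207.175 Hz

A–B: Beat frequency = 57/8 = 7.125 Hz.
B is below A, so f_B = 215.9 − 7.125 = 208.775 Hz.
C is below B, so f_C = 208.775 − 1.6 = 207.175 Hz.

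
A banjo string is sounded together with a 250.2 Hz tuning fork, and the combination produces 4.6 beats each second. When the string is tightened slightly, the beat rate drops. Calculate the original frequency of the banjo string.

|f − 250.2| = 4.6, so the banjo string was at either 245.6 Hz or 254.8 Hz.
Increasing tension raises a string's frequency; the adjustment raises the banjo string's frequency.
The beat rate fell, so the adjustment moved the banjo string toward 250.2 Hz — it must have started below the reference.

245.6 Hz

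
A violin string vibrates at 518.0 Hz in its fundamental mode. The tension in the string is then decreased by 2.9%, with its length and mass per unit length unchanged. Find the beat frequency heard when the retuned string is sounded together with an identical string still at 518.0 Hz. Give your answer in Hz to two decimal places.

For a string, f ∝ √T, so the new frequency is 518.0·√0.971 = 510.4337 Hz.
f_beat = |510.4337 − 518.0| = 7.57 Hz.

7.57 Hz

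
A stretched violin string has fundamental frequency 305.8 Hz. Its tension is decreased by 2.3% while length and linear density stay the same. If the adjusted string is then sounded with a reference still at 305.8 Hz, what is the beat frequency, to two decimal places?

For a string, f ∝ √T, so the new frequency is 305.8·√0.977 = 302.2628 Hz.
f_beat = |302.2628 − 305.8| = 3.54 Hz.

3.54 Hz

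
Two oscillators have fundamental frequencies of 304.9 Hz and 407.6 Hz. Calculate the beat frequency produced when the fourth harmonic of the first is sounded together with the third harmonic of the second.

3.2 Hz

Fourth harmonic of the first: 4·304.9 = 1219.6 Hz.
Third harmonic of the second: 3·407.6 = 1222.8 Hz.
f_beat = |1219.6 − 1222.8| = 3.2 Hz.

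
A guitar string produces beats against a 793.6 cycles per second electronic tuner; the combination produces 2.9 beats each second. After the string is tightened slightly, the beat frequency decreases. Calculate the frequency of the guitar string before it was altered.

790.7 Hz

|f − 793.6| = 2.9, so the guitar string was at either 790.7 Hz or 796.5 Hz.
Increasing tension raises a string's frequency; the adjustment raises the guitar string's frequency.
The beat rate fell, so the adjustment moved the guitar string toward 793.6 Hz — it must have started below the reference.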